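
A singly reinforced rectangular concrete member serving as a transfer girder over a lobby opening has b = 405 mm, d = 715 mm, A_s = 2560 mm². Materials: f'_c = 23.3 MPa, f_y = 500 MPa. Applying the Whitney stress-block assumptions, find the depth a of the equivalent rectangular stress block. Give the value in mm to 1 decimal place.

T = A_s f_y = 2560 × 500 = 1280000 N = 1280 kN.
Setting C = 0.85 f'_c a b equal to T: a = 1280000/(0.85 × 23.3 × 405) = 159.6 mm.

a ≈ 159.6 mm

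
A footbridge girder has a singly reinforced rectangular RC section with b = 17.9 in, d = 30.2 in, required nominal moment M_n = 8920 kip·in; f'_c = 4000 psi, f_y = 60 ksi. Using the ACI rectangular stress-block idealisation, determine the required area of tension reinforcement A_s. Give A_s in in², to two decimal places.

From M_n = 0.85 f'_c a b (d − a/2):
a = d − √(d² − 2M_n/(0.85 f'_c b)) = 30.2 − √(30.2² − 2 × 8920/(0.85 × 4 × 17.9)) = 5.322 in.
A_s = 0.85 f'_c a b / f_y = 0.85 × 4 × 5.322 × 17.9 / 60 = 5.398 in².

A_s ≈ 5.40 in²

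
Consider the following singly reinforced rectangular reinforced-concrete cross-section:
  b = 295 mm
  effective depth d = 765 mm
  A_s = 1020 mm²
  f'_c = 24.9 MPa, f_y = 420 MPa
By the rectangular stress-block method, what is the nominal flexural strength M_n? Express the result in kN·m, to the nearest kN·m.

T = A_s f_y = 1020 × 420 = 428400 N = 428.4 kN.
From C = T: a = T/(0.85 f'_c b) = 428400/(0.85 × 24.9 × 295) = 68.61 mm.
M_n = T(d − a/2) = 428.4 kN × (765 − 34.305) mm = 313.03 kN·m.

M_n ≈ 313 kN·m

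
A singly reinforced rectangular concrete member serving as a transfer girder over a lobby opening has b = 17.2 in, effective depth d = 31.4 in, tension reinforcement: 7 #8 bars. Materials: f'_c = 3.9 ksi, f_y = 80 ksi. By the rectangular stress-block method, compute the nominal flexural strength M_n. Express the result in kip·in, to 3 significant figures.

A_s = 7 × 0.79 = 5.53 in².
T = A_s f_y = 5.53 × 80 = 442.4 kips.
a = T/(0.85 f'_c b) = 442.4/(0.85 × 3.9 × 17.2) = 7.759 in.
M_n = T(d − a/2) = 442.4 × (31.4 − 3.8795) = 12175.1 kip·in.

M_n ≈ 12200 kip·in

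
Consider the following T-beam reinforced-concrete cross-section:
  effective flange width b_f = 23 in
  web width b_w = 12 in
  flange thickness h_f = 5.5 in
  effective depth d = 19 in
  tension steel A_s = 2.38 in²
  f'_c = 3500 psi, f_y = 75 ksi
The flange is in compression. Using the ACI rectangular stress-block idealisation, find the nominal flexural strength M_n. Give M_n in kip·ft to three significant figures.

M_n ≈ 263 kip·ft

Tension: T = A_s f_y = 2.38 × 75 = 178.5 kips.
Try a within the flange: a = T/(0.85 f'_c b_f) = 178.5/(0.85 × 3.5 × 23) = 2.609 in.
Since a = 2.609 ≤ h_f = 5.5 in, the stress block lies entirely in the flange; analyse as a rectangular beam of width b_f.
M_n = T(d − a/2) = 178.5 × (19 − 1.3045) = 3158.6 kip·in.
M_n = 3158.6/12 = 263.22 kip·ft.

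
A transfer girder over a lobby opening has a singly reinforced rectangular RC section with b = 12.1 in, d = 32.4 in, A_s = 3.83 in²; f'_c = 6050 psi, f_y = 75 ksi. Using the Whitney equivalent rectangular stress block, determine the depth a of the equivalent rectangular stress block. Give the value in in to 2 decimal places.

T = A_s f_y = 3.83 × 75 = 287.25 kips.
a = T/(0.85 f'_c b) = 287.25/(0.85 × 6.05 × 12.1) = 4.62 in.

a ≈ 4.62 in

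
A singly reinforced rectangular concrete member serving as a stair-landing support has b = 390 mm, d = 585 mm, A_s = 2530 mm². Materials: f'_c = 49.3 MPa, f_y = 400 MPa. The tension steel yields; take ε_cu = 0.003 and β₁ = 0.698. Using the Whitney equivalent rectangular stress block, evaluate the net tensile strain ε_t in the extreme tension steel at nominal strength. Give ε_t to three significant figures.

a = A_s f_y/(0.85 f'_c b) = 61.92 mm.
β₁ = 0.698, so c = a/β₁ = 61.92/0.698 = 88.71 mm.
From the linear strain diagram with ε_cu = 0.003: ε_t = 0.003 (d − c)/c = 0.003 × (585 − 88.71)/88.71 = 0.0168.
Since ε_t ≥ 0.005, the section is tension-controlled.

ε_t ≈ 0.0168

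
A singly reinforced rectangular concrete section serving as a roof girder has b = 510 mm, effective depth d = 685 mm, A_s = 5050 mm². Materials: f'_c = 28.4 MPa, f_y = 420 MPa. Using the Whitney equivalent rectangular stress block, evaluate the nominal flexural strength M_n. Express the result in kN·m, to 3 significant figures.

T = A_s f_y = 5050 × 420 = 2121000 N = 2121 kN.
From C = T: a = T/(0.85 f'_c b) = 2121000/(0.85 × 28.4 × 510) = 172.28 mm.
M_n = T(d − a/2) = 2121 kN × (685 − 86.14) mm = 1270.18 kN·m.

M_n ≈ 1270 kN·m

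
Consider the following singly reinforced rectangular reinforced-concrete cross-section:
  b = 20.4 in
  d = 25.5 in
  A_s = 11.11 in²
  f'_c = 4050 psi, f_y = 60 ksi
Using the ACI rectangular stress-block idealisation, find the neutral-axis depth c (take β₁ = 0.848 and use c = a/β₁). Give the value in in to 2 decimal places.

c ≈ 11.19 in

T = A_s f_y = 11.11 × 60 = 666.6 kips.
a = T/(0.85 f'_c b) = 666.6/(0.85 × 4.05 × 20.4) = 9.4921 in.
With β₁ = 0.848, c = a/β₁ = 9.4921/0.848 = 11.19 in.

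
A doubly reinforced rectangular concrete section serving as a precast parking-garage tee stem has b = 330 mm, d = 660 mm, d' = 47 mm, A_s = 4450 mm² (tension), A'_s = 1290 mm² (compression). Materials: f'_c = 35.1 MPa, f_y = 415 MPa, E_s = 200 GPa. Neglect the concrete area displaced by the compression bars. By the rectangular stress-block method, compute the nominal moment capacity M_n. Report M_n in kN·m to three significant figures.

Assume both tension and compression steel yield.
Net tension couple steel: A_s − A'_s = 3160 mm².
a = (A_s − A'_s) f_y / (0.85 f'_c b) = 1311400/(0.85 × 35.1 × 330) = 133.20 mm.
c = a/β₁ = 133.20/0.799 = 166.71 mm; ε'_s = 0.003(c − d')/c = 0.0022 ≥ f_y/E_s = 0.0021, so compression steel does yield.
M_n = (A_s − A'_s) f_y (d − a/2) + A'_s f_y (d − d') = [1311400 × (660 − 66.6) + 535350 × (660 − 47)] × 10⁻⁶ = 778.18 + 328.17 = 1106.35 kN·m.

M_n ≈ 1110 kN·m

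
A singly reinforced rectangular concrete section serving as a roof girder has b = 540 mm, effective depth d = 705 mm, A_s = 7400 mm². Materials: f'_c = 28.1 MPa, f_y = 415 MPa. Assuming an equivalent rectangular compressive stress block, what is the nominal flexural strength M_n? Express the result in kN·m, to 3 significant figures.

T = A_s f_y = 7400 × 415 = 3071000 N = 3071 kN.
From C = T: a = T/(0.85 f'_c b) = 3071000/(0.85 × 28.1 × 540) = 238.10 mm.
M_n = T(d − a/2) = 3071 kN × (705 − 119.05) mm = 1799.45 kN·m.

M_n ≈ 1800 kN·m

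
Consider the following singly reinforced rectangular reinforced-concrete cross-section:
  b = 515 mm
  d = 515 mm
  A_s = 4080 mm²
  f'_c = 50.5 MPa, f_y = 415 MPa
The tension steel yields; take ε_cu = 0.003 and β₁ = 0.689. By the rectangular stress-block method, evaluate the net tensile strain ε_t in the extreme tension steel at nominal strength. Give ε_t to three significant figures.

a = A_s f_y/(0.85 f'_c b) = 76.59 mm.
β₁ = 0.689, so c = a/β₁ = 76.59/0.689 = 111.16 mm.
From the linear strain diagram with ε_cu = 0.003: ε_t = 0.003 (d − c)/c = 0.003 × (515 − 111.16)/111.16 = 0.0109.
Since ε_t ≥ 0.005, the section is tension-controlled.

ε_t ≈ 0.0109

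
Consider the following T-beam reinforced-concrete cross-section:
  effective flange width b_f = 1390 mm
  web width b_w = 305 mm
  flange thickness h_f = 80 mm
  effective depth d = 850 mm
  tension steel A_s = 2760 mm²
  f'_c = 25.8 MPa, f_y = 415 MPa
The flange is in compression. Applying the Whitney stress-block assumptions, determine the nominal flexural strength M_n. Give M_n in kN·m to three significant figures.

Tension: T = A_s f_y = 2760 × 415 = 1145400 N.
Try a within the flange: a = T/(0.85 f'_c b_f) = 1145400/(0.85 × 25.8 × 1390) = 37.58 mm.
Since a = 37.58 ≤ h_f = 80 mm, the stress block lies entirely in the flange; analyse as a rectangular beam of width b_f.
M_n = T(d − a/2) = 1145400 × (850 − 18.79) = 952.07 × 10⁶ N·mm.
M_n = 952.07 kN·m.

M_n ≈ 952 kN·m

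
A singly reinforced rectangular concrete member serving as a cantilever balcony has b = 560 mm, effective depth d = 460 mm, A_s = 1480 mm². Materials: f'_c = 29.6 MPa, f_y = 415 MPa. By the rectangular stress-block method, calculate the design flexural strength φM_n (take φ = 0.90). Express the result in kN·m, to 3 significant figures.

T = A_s f_y = 1480 × 415 = 614200 N = 614.2 kN.
From C = T: a = T/(0.85 f'_c b) = 614200/(0.85 × 29.6 × 560) = 43.59 mm.
M_n = T(d − a/2) = 614.2 kN × (460 − 21.795) mm = 269.15 kN·m.
φM_n = 0.90 × 269.15 = 242.24 kN·m.

φM_n ≈ 242 kN·m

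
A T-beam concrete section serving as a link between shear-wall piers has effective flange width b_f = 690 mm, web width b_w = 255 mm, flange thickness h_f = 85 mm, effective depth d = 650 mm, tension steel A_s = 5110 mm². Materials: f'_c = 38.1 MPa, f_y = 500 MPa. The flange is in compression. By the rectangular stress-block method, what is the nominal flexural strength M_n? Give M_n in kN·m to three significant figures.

Tension: T = A_s f_y = 5110 × 500 = 2555000 N.
Try a within the flange: a = T/(0.85 f'_c b_f) = 2555000/(0.85 × 38.1 × 690) = 114.34 mm.
a = 114.34 > h_f = 85 mm: the block extends into the web. Split into flange-overhang and web parts.
C_f = 0.85 f'_c (b_f − b_w) h_f = 0.85 × 38.1 × (690 − 255) × 85 = 1197435 N.
Remaining web compression depth: a_w = (T − C_f)/(0.85 f'_c b_w) = (2555000 − 1197435)/(0.85 × 38.1 × 255) = 164.39 mm.
M_n = C_f(d − h_f/2) + (T − C_f)(d − a_w/2) = 1197435 × (650 − 42.5) + 1357565 × (650 − 82.195) = 727.44 + 770.83 = 1498.27 × 10⁶ N·mm.
M_n = 1498.27 kN·m.

M_n ≈ 1500 kN·m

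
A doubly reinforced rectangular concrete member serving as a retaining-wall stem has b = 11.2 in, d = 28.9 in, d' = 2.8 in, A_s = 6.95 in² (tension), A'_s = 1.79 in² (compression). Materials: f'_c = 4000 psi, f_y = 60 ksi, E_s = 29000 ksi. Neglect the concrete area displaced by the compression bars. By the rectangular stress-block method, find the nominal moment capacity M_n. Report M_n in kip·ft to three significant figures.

Assume both steels yield.
a = (A_s − A'_s) f_y/(0.85 f'_c b) = (6.95 − 1.79) × 60/(0.85 × 4 × 11.2) = 8.130 in.
c = a/β₁ = 8.130/0.85 = 9.565 in; ε'_s = 0.003(c − d')/c = 0.0021 ≥ ε_y = 0.0021, so the compression steel yields.
M_n = (A_s − A'_s) f_y (d − a/2) + A'_s f_y (d − d') = 309.6 × (28.9 − 4.065) + 107.4 × (28.9 − 2.8) = 7688.9 + 2803.1 = 10492.0 kip·in = 10492.0/12 = 874.33 kip·ft.

M_n ≈ 874 kip·ft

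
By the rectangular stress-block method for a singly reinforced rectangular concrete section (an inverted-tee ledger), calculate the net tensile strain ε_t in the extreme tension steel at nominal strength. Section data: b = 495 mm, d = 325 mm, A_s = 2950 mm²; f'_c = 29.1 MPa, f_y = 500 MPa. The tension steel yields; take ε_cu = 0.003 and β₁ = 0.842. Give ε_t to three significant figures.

ε_t ≈ 0.00381

a = A_s f_y/(0.85 f'_c b) = 120.47 mm.
β₁ = 0.842, so c = a/β₁ = 120.47/0.842 = 143.08 mm.
From the linear strain diagram with ε_cu = 0.003: ε_t = 0.003 (d − c)/c = 0.003 × (325 − 143.08)/143.08 = 0.00381.
ε_t < 0.004 — the section is over-reinforced for flexure under ACI limits.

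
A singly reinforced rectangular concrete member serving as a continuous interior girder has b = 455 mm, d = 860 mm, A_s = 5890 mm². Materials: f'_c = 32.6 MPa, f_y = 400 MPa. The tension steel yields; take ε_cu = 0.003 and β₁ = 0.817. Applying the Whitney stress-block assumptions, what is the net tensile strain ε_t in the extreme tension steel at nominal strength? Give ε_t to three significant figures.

a = A_s f_y/(0.85 f'_c b) = 186.86 mm.
β₁ = 0.817, so c = a/β₁ = 186.86/0.817 = 228.71 mm.
From the linear strain diagram with ε_cu = 0.003: ε_t = 0.003 (d − c)/c = 0.003 × (860 − 228.71)/228.71 = 0.00828.
Since ε_t ≥ 0.005, the section is tension-controlled.

ε_t ≈ 0.00828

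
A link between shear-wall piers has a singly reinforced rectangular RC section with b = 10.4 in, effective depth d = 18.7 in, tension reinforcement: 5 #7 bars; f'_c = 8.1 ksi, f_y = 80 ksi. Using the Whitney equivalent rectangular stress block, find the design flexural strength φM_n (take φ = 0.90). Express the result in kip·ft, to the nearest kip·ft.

φM_n ≈ 306 kip·ft

A_s = 5 × 0.6 = 3 in².
T = A_s f_y = 3 × 80 = 240 kips.
a = T/(0.85 f'_c b) = 240/(0.85 × 8.1 × 10.4) = 3.352 in.
M_n = T(d − a/2) = 240 × (18.7 − 1.676) = 4085.8 kip·in = 4085.8/12 = 340.48 kip·ft.
φM_n = 0.90 × 340.48 = 306.43 kip·ft.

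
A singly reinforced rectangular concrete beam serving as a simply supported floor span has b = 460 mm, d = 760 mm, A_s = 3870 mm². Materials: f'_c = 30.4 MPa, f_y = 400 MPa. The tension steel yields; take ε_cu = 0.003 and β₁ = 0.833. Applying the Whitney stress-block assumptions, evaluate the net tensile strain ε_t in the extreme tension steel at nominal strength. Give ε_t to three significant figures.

a = A_s f_y/(0.85 f'_c b) = 130.23 mm.
β₁ = 0.833, so c = a/β₁ = 130.23/0.833 = 156.34 mm.
From the linear strain diagram with ε_cu = 0.003: ε_t = 0.003 (d − c)/c = 0.003 × (760 − 156.34)/156.34 = 0.0116.
Since ε_t ≥ 0.005, the section is tension-controlled.

ε_t ≈ 0.0116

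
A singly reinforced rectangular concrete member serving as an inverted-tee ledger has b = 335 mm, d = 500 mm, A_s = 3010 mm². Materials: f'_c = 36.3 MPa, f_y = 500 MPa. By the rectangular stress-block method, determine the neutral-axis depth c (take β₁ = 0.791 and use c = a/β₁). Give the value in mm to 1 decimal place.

T = A_s f_y = 3010 × 500 = 1505000 N = 1505 kN.
Setting C = 0.85 f'_c a b equal to T: a = 1505000/(0.85 × 36.3 × 335) = 145.602 mm.
With β₁ = 0.791, c = a/β₁ = 145.602/0.791 = 184.1 mm.

c ≈ 184.1 mm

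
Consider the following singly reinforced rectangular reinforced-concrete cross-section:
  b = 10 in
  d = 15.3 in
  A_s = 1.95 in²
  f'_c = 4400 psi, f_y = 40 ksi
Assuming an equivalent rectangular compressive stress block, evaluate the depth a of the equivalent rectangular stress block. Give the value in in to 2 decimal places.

T = A_s f_y = 1.95 × 40 = 78 kips.
a = T/(0.85 f'_c b) = 78/(0.85 × 4.4 × 10) = 2.09 in.

a ≈ 2.09 in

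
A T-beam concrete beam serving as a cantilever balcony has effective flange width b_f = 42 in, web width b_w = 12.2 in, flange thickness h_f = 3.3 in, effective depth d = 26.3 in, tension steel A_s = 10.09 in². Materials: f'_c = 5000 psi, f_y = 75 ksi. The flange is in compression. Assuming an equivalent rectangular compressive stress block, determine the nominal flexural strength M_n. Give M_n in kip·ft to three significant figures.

M_n ≈ 1510 kip·ft

Tension: T = A_s f_y = 10.09 × 75 = 756.75 kips.
Try a within the flange: a = T/(0.85 f'_c b_f) = 756.75/(0.85 × 5 × 42) = 4.239 in.
a = 4.239 > h_f = 3.3 in: the block extends into the web. Split into flange-overhang and web parts.
C_f = 0.85 f'_c (b_f − b_w) h_f = 0.85 × 5 × (42 − 12.2) × 3.3 = 417.9 kips.
Remaining web compression depth: a_w = (T − C_f)/(0.85 f'_c b_w) = (756.75 − 417.9)/(0.85 × 5 × 12.2) = 6.535 in.
M_n = C_f(d − h_f/2) + (T − C_f)(d − a_w/2) = 417.9 × (26.3 − 1.65) + 338.85 × (26.3 − 3.2675) = 10301.2 + 7804.6 = 18105.8 kip·in.
M_n = 18105.8/12 = 1508.82 kip·ft.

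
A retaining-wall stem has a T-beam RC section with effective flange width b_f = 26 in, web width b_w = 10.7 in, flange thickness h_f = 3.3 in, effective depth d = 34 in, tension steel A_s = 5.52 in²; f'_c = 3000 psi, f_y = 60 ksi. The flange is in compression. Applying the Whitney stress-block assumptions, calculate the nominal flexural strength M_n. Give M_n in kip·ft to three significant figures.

M_n ≈ 858 kip·ft

Tension: T = A_s f_y = 5.52 × 60 = 331.2 kips.
Try a within the flange: a = T/(0.85 f'_c b_f) = 331.2/(0.85 × 3 × 26) = 4.995 in.
a = 4.995 > h_f = 3.3 in: the block extends into the web. Split into flange-overhang and web parts.
C_f = 0.85 f'_c (b_f − b_w) h_f = 0.85 × 3 × (26 − 10.7) × 3.3 = 128.7 kips.
Remaining web compression depth: a_w = (T − C_f)/(0.85 f'_c b_w) = (331.2 − 128.7)/(0.85 × 3 × 10.7) = 7.422 in.
M_n = C_f(d − h_f/2) + (T − C_f)(d − a_w/2) = 128.7 × (34 − 1.65) + 202.5 × (34 − 3.711) = 4163.4 + 6133.5 = 10296.9 kip·in.
M_n = 10296.9/12 = 858.08 kip·ft.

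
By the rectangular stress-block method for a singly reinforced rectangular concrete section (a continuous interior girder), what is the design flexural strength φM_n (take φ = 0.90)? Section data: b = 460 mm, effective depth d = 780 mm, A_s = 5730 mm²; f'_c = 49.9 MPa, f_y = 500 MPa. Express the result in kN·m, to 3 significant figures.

T = A_s f_y = 5730 × 500 = 2865000 N = 2865 kN.
From C = T: a = T/(0.85 f'_c b) = 2865000/(0.85 × 49.9 × 460) = 146.84 mm.
M_n = T(d − a/2) = 2865 kN × (780 − 73.42) mm = 2024.35 kN·m.
φM_n = 0.90 × 2024.35 = 1821.92 kN·m.

φM_n ≈ 1820 kN·m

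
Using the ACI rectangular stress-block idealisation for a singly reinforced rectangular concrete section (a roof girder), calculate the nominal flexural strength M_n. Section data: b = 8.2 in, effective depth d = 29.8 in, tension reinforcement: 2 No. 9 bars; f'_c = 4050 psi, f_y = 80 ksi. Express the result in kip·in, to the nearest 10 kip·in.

A_s = 2 × 1 = 2 in².
T = A_s f_y = 2 × 80 = 160 kips.
a = T/(0.85 f'_c b) = 160/(0.85 × 4.05 × 8.2) = 5.668 in.
M_n = T(d − a/2) = 160 × (29.8 − 2.834) = 4314.6 kip·in.

M_n ≈ 4310 kip·in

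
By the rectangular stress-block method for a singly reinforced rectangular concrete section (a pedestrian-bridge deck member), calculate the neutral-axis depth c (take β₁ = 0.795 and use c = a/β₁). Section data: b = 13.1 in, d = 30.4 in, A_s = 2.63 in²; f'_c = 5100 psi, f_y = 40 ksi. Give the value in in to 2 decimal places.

T = A_s f_y = 2.63 × 40 = 105.2 kips.
a = T/(0.85 f'_c b) = 105.2/(0.85 × 5.1 × 13.1) = 1.8525 in.
With β₁ = 0.795, c = a/β₁ = 1.8525/0.795 = 2.33 in.

c ≈ 2.33 in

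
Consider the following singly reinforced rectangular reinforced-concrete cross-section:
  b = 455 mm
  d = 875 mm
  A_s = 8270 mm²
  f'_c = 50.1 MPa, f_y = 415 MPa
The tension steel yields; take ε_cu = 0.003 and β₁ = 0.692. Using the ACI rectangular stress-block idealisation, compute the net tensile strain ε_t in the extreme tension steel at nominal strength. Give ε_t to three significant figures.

a = A_s f_y/(0.85 f'_c b) = 177.13 mm.
β₁ = 0.692, so c = a/β₁ = 177.13/0.692 = 255.97 mm.
From the linear strain diagram with ε_cu = 0.003: ε_t = 0.003 (d − c)/c = 0.003 × (875 − 255.97)/255.97 = 0.00726.
Since ε_t ≥ 0.005, the section is tension-controlled.

ε_t ≈ 0.00726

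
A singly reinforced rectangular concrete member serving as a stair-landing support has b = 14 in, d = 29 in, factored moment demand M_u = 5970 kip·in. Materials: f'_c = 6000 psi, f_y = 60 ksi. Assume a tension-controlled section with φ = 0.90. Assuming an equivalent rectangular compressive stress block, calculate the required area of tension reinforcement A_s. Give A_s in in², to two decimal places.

M_n = M_u/φ = 5970/0.90 = 6633.33 kip·in.
From M_n = 0.85 f'_c a b (d − a/2):
a = d − √(d² − 2M_n/(0.85 f'_c b)) = 29 − √(29² − 2 × 6633.33/(0.85 × 6 × 14)) = 3.403 in.
A_s = 0.85 f'_c a b / f_y = 0.85 × 6 × 3.403 × 14 / 60 = 4.050 in².

A_s ≈ 4.05 in²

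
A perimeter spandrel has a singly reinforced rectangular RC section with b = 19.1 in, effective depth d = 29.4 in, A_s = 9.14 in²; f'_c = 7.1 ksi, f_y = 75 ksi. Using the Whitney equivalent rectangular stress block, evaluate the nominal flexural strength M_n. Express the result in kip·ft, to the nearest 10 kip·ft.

T = A_s f_y = 9.14 × 75 = 685.5 kips.
a = T/(0.85 f'_c b) = 685.5/(0.85 × 7.1 × 19.1) = 5.947 in.
M_n = T(d − a/2) = 685.5 × (29.4 − 2.9735) = 18115.4 kip·in = 18115.4/12 = 1509.62 kip·ft.

M_n ≈ 1510 kip·ft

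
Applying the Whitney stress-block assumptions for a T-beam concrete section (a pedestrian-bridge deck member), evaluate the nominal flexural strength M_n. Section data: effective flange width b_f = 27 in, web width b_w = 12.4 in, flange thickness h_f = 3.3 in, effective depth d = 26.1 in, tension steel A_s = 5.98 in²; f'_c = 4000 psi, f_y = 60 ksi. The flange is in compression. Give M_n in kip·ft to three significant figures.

M_n ≈ 720 kip·ft

Tension: T = A_s f_y = 5.98 × 60 = 358.8 kips.
Try a within the flange: a = T/(0.85 f'_c b_f) = 358.8/(0.85 × 4 × 27) = 3.908 in.
a = 3.908 > h_f = 3.3 in: the block extends into the web. Split into flange-overhang and web parts.
C_f = 0.85 f'_c (b_f − b_w) h_f = 0.85 × 4 × (27 − 12.4) × 3.3 = 163.8 kips.
Remaining web compression depth: a_w = (T − C_f)/(0.85 f'_c b_w) = (358.8 − 163.8)/(0.85 × 4 × 12.4) = 4.625 in.
M_n = C_f(d − h_f/2) + (T − C_f)(d − a_w/2) = 163.8 × (26.1 − 1.65) + 195 × (26.1 − 2.3125) = 4004.9 + 4638.6 = 8643.5 kip·in.
M_n = 8643.5/12 = 720.29 kip·ft.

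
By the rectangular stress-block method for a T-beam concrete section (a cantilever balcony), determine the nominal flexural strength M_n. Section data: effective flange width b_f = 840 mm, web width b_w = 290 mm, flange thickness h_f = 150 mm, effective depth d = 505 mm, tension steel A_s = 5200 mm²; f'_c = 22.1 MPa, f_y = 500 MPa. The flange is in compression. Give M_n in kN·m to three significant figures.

M_n ≈ 1100 kN·m

Tension: T = A_s f_y = 5200 × 500 = 2600000 N.
Try a within the flange: a = T/(0.85 f'_c b_f) = 2600000/(0.85 × 22.1 × 840) = 164.77 mm.
a = 164.77 > h_f = 150 mm: the block extends into the web. Split into flange-overhang and web parts.
C_f = 0.85 f'_c (b_f − b_w) h_f = 0.85 × 22.1 × (840 − 290) × 150 = 1549763 N.
Remaining web compression depth: a_w = (T − C_f)/(0.85 f'_c b_w) = (2600000 − 1549763)/(0.85 × 22.1 × 290) = 192.79 mm.
M_n = C_f(d − h_f/2) + (T − C_f)(d − a_w/2) = 1549763 × (505 − 75) + 1050237 × (505 − 96.395) = 666.40 + 429.13 = 1095.53 × 10⁶ N·mm.
M_n = 1095.53 kN·m.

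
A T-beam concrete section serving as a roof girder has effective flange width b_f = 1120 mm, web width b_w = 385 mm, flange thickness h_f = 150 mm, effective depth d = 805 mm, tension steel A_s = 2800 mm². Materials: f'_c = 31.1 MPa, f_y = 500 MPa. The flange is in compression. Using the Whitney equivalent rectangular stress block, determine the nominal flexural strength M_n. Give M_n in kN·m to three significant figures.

M_n ≈ 1090 kN·m

Tension: T = A_s f_y = 2800 × 500 = 1400000 N.
Try a within the flange: a = T/(0.85 f'_c b_f) = 1400000/(0.85 × 31.1 × 1120) = 47.29 mm.
Since a = 47.29 ≤ h_f = 150 mm, the stress block lies entirely in the flange; analyse as a rectangular beam of width b_f.
M_n = T(d − a/2) = 1400000 × (805 − 23.645) = 1093.90 × 10⁶ N·mm.
M_n = 1093.90 kN·m.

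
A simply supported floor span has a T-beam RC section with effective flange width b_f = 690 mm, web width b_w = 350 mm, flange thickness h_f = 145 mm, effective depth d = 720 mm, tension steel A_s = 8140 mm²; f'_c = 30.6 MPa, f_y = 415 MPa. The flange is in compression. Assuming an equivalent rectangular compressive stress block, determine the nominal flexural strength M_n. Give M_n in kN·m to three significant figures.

Tension: T = A_s f_y = 8140 × 415 = 3378100 N.
Try a within the flange: a = T/(0.85 f'_c b_f) = 3378100/(0.85 × 30.6 × 690) = 188.23 mm.
a = 188.23 > h_f = 145 mm: the block extends into the web. Split into flange-overhang and web parts.
C_f = 0.85 f'_c (b_f − b_w) h_f = 0.85 × 30.6 × (690 − 350) × 145 = 1282293 N.
Remaining web compression depth: a_w = (T − C_f)/(0.85 f'_c b_w) = (3378100 − 1282293)/(0.85 × 30.6 × 350) = 230.22 mm.
M_n = C_f(d − h_f/2) + (T − C_f)(d − a_w/2) = 1282293 × (720 − 72.5) + 2095807 × (720 − 115.11) = 830.28 + 1267.73 = 2098.01 × 10⁶ N·mm.
M_n = 2098.01 kN·m.

M_n ≈ 2100 kN·m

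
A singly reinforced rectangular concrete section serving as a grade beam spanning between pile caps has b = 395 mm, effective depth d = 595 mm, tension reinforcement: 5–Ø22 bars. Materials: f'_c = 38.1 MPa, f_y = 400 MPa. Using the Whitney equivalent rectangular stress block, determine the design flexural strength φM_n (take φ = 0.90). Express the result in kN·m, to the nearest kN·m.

A_s = 5 × 380 = 1900 mm².
T = A_s f_y = 1900 × 400 = 760000 N = 760 kN.
From C = T: a = T/(0.85 f'_c b) = 760000/(0.85 × 38.1 × 395) = 59.41 mm.
M_n = T(d − a/2) = 760 kN × (595 − 29.705) mm = 429.62 kN·m.
φM_n = 0.90 × 429.62 = 386.66 kN·m.

φM_n ≈ 387 kN·m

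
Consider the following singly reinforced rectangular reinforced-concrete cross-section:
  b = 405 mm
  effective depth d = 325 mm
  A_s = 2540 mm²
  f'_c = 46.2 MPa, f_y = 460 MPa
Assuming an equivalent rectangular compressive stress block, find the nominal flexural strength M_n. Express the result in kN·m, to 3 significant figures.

T = A_s f_y = 2540 × 460 = 1168400 N = 1168.4 kN.
From C = T: a = T/(0.85 f'_c b) = 1168400/(0.85 × 46.2 × 405) = 73.46 mm.
M_n = T(d − a/2) = 1168.4 kN × (325 − 36.73) mm = 336.81 kN·m.

M_n ≈ 337 kN·m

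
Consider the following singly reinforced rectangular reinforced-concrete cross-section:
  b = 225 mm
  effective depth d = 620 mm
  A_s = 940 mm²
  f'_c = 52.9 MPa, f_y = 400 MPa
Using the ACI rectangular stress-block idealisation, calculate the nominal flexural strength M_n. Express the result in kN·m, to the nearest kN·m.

T = A_s f_y = 940 × 400 = 376000 N = 376 kN.
From C = T: a = T/(0.85 f'_c b) = 376000/(0.85 × 52.9 × 225) = 37.16 mm.
M_n = T(d − a/2) = 376 kN × (620 − 18.58) mm = 226.13 kN·m.

M_n ≈ 226 kN·m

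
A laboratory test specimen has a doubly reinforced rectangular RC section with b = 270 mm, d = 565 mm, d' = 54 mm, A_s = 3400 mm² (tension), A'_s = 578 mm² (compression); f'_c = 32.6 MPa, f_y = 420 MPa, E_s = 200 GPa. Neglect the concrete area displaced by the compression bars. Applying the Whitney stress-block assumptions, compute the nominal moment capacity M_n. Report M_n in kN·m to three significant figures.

M_n ≈ 700 kN·m

Assume both tension and compression steel yield.
Net tension couple steel: A_s − A'_s = 2822 mm².
a = (A_s − A'_s) f_y / (0.85 f'_c b) = 1185240/(0.85 × 32.6 × 270) = 158.42 mm.
c = a/β₁ = 158.42/0.817 = 193.90 mm; ε'_s = 0.003(c − d')/c = 0.0022 ≥ f_y/E_s = 0.0021, so compression steel does yield.
M_n = (A_s − A'_s) f_y (d − a/2) + A'_s f_y (d − d') = [1185240 × (565 − 79.21) + 242760 × (565 − 54)] × 10⁻⁶ = 575.78 + 124.05 = 699.83 kN·m.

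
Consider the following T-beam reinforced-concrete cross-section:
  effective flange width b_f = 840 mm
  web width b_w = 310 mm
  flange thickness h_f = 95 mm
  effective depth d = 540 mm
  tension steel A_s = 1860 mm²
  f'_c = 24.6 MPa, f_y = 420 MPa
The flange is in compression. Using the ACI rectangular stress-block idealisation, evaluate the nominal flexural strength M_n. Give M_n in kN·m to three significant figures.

M_n ≈ 404 kN·m

Tension: T = A_s f_y = 1860 × 420 = 781200 N.
Try a within the flange: a = T/(0.85 f'_c b_f) = 781200/(0.85 × 24.6 × 840) = 44.48 mm.
Since a = 44.48 ≤ h_f = 95 mm, the stress block lies entirely in the flange; analyse as a rectangular beam of width b_f.
M_n = T(d − a/2) = 781200 × (540 − 22.24) = 404.47 × 10⁶ N·mm.
M_n = 404.47 kN·m.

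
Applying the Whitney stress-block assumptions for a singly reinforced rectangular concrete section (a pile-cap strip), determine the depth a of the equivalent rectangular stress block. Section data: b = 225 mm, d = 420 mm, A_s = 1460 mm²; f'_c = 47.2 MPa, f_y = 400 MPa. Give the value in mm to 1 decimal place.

T = A_s f_y = 1460 × 400 = 584000 N = 584 kN.
Setting C = 0.85 f'_c a b equal to T: a = 584000/(0.85 × 47.2 × 225) = 64.7 mm.

a ≈ 64.7 mm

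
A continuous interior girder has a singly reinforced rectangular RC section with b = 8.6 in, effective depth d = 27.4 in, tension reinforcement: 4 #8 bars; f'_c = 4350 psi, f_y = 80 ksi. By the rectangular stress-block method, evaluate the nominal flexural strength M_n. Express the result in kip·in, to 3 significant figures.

A_s = 4 × 0.79 = 3.16 in².
T = A_s f_y = 3.16 × 80 = 252.8 kips.
a = T/(0.85 f'_c b) = 252.8/(0.85 × 4.35 × 8.6) = 7.950 in.
M_n = T(d − a/2) = 252.8 × (27.4 − 3.975) = 5921.8 kip·in.

M_n ≈ 5920 kip·in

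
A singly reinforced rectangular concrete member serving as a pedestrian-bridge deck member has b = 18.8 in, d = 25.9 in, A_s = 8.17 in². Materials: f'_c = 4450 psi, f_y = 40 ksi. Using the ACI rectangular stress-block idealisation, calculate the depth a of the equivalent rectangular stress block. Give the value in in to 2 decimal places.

a ≈ 4.60 in

T = A_s f_y = 8.17 × 40 = 326.8 kips.
a = T/(0.85 f'_c b) = 326.8/(0.85 × 4.45 × 18.8) = 4.60 in.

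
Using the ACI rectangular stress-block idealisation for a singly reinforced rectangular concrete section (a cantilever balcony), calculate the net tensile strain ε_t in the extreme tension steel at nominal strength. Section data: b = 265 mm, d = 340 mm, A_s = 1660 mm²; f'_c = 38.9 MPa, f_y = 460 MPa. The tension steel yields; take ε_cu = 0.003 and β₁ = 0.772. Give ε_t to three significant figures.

a = A_s f_y/(0.85 f'_c b) = 87.15 mm.
β₁ = 0.772, so c = a/β₁ = 87.15/0.772 = 112.89 mm.
From the linear strain diagram with ε_cu = 0.003: ε_t = 0.003 (d − c)/c = 0.003 × (340 − 112.89)/112.89 = 0.00604.
Since ε_t ≥ 0.005, the section is tension-controlled.

ε_t ≈ 0.00604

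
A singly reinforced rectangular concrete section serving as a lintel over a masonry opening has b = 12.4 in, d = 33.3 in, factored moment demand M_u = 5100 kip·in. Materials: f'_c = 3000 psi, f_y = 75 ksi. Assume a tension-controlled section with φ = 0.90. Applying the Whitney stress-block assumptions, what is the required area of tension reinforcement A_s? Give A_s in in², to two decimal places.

A_s ≈ 2.49 in²

M_n = M_u/φ = 5100/0.90 = 5666.67 kip·in.
From M_n = 0.85 f'_c a b (d − a/2):
a = d − √(d² − 2M_n/(0.85 f'_c b)) = 33.3 − √(33.3² − 2 × 5666.67/(0.85 × 3 × 12.4)) = 5.905 in.
A_s = 0.85 f'_c a b / f_y = 0.85 × 3 × 5.905 × 12.4 / 75 = 2.490 in².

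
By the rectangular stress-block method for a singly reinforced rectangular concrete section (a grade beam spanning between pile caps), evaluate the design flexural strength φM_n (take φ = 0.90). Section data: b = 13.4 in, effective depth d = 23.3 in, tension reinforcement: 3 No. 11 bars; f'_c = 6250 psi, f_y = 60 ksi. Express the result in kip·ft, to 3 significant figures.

φM_n ≈ 449 kip·ft

A_s = 3 × 1.56 = 4.68 in².
T = A_s f_y = 4.68 × 60 = 280.8 kips.
a = T/(0.85 f'_c b) = 280.8/(0.85 × 6.25 × 13.4) = 3.945 in.
M_n = T(d − a/2) = 280.8 × (23.3 − 1.9725) = 5988.8 kip·in = 5988.8/12 = 499.07 kip·ft.
φM_n = 0.90 × 499.07 = 449.16 kip·ft.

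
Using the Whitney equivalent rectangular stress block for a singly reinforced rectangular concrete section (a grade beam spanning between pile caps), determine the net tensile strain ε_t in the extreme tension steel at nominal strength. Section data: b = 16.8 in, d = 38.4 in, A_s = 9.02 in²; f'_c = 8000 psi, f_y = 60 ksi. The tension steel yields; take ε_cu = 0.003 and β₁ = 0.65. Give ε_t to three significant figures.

ε_t ≈ 0.0128

a = A_s f_y/(0.85 f'_c b) = 4.737 in.
β₁ = 0.65, so c = a/β₁ = 4.737/0.65 = 7.288 in.
From the linear strain diagram with ε_cu = 0.003: ε_t = 0.003 (d − c)/c = 0.003 × (38.4 − 7.288)/7.288 = 0.0128.
Since ε_t ≥ 0.005, the section is tension-controlled.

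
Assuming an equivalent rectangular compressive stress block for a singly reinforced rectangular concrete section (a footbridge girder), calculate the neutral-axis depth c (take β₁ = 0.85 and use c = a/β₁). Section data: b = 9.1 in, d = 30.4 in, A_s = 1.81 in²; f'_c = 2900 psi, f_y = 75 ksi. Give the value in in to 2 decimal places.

c ≈ 7.12 in

T = A_s f_y = 1.81 × 75 = 135.75 kips.
a = T/(0.85 f'_c b) = 135.75/(0.85 × 2.9 × 9.1) = 6.0518 in.
With β₁ = 0.85, c = a/β₁ = 6.0518/0.85 = 7.12 in.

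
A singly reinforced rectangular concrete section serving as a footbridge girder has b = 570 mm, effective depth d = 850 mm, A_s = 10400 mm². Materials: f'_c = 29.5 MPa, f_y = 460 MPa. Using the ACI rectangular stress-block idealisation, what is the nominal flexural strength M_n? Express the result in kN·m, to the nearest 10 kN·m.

M_n ≈ 3270 kN·m

T = A_s f_y = 10400 × 460 = 4784000 N = 4784 kN.
From C = T: a = T/(0.85 f'_c b) = 4784000/(0.85 × 29.5 × 570) = 334.72 mm.
M_n = T(d − a/2) = 4784 kN × (850 − 167.36) mm = 3265.75 kN·m.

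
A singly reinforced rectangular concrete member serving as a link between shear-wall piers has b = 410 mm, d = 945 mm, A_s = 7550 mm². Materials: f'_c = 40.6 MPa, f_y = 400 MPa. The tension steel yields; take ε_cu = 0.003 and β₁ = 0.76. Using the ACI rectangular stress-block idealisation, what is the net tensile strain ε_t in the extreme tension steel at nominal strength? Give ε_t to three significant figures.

a = A_s f_y/(0.85 f'_c b) = 213.44 mm.
β₁ = 0.76, so c = a/β₁ = 213.44/0.76 = 280.84 mm.
From the linear strain diagram with ε_cu = 0.003: ε_t = 0.003 (d − c)/c = 0.003 × (945 − 280.84)/280.84 = 0.00709.
Since ε_t ≥ 0.005, the section is tension-controlled.

ε_t ≈ 0.00709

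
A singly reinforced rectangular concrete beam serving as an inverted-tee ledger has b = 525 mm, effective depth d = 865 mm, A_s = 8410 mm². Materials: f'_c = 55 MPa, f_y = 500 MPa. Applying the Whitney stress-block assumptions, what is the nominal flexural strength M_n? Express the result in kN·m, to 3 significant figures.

T = A_s f_y = 8410 × 500 = 4205000 N = 4205 kN.
From C = T: a = T/(0.85 f'_c b) = 4205000/(0.85 × 55 × 525) = 171.33 mm.
M_n = T(d − a/2) = 4205 kN × (865 − 85.665) mm = 3277.10 kN·m.

M_n ≈ 3280 kN·m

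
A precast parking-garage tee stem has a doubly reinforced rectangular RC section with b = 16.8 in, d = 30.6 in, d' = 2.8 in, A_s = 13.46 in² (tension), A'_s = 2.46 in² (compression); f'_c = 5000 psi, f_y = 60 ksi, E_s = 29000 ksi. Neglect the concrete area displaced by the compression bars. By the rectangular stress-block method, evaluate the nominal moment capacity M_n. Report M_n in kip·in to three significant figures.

Assume both steels yield.
a = (A_s − A'_s) f_y/(0.85 f'_c b) = (13.46 − 2.46) × 60/(0.85 × 5 × 16.8) = 9.244 in.
c = a/β₁ = 9.244/0.8 = 11.555 in; ε'_s = 0.003(c − d')/c = 0.0023 ≥ ε_y = 0.0021, so the compression steel yields.
M_n = (A_s − A'_s) f_y (d − a/2) + A'_s f_y (d − d') = 660 × (30.6 − 4.622) + 147.6 × (30.6 − 2.8) = 17145.5 + 4103.3 = 21248.8 kip·in.

M_n ≈ 21200 kip·in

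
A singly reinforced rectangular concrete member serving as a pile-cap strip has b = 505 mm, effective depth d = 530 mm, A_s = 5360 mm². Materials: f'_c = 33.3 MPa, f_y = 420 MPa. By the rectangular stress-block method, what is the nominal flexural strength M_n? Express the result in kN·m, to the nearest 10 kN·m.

T = A_s f_y = 5360 × 420 = 2251200 N = 2251.2 kN.
From C = T: a = T/(0.85 f'_c b) = 2251200/(0.85 × 33.3 × 505) = 157.49 mm.
M_n = T(d − a/2) = 2251.2 kN × (530 − 78.745) mm = 1015.87 kN·m.

M_n ≈ 1020 kN·m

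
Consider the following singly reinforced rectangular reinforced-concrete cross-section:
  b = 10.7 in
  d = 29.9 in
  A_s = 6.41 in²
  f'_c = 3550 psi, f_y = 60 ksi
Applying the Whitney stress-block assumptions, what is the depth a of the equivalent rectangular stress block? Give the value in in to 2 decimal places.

a ≈ 11.91 in

T = A_s f_y = 6.41 × 60 = 384.6 kips.
a = T/(0.85 f'_c b) = 384.6/(0.85 × 3.55 × 10.7) = 11.91 in.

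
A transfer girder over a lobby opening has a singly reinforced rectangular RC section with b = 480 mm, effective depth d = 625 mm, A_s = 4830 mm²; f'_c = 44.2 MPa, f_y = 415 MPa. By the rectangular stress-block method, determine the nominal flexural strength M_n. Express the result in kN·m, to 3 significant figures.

M_n ≈ 1140 kN·m

T = A_s f_y = 4830 × 415 = 2004450 N = 2004.45 kN.
From C = T: a = T/(0.85 f'_c b) = 2004450/(0.85 × 44.2 × 480) = 111.15 mm.
M_n = T(d − a/2) = 2004.45 kN × (625 − 55.575) mm = 1141.38 kN·m.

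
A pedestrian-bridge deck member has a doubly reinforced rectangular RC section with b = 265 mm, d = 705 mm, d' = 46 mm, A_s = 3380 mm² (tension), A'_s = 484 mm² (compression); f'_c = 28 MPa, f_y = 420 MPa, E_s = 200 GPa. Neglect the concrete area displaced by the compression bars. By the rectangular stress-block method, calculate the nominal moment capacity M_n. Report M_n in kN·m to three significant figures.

Assume both tension and compression steel yield.
Net tension couple steel: A_s − A'_s = 2896 mm².
a = (A_s − A'_s) f_y / (0.85 f'_c b) = 1216320/(0.85 × 28 × 265) = 192.85 mm.
c = a/β₁ = 192.85/0.85 = 226.88 mm; ε'_s = 0.003(c − d')/c = 0.0024 ≥ f_y/E_s = 0.0021, so compression steel does yield.
M_n = (A_s − A'_s) f_y (d − a/2) + A'_s f_y (d − d') = [1216320 × (705 − 96.425) + 203280 × (705 − 46)] × 10⁻⁶ = 740.22 + 133.96 = 874.18 kN·m.

M_n ≈ 874 kN·m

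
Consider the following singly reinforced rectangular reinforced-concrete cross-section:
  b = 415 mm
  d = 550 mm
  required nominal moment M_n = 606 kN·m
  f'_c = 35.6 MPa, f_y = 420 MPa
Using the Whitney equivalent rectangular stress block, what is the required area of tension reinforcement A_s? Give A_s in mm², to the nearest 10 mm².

With M_n = 0.85 f'_c a b (d − a/2), solve the quadratic for a:
a = d − √(d² − 2M_n/(0.85 f'_c b)) = 550 − √(550² − 2 × 606×10⁶/(0.85 × 35.6 × 415)) = 96.14 mm.
A_s = 0.85 f'_c a b / f_y = 0.85 × 35.6 × 96.14 × 415 / 420 = 2874.6 mm².

A_s ≈ 2870 mm²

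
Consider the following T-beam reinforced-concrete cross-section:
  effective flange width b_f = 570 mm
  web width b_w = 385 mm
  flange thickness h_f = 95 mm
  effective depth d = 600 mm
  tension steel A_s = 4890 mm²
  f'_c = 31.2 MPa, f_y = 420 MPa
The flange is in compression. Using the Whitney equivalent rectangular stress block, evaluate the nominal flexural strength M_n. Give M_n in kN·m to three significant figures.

Tension: T = A_s f_y = 4890 × 420 = 2053800 N.
Try a within the flange: a = T/(0.85 f'_c b_f) = 2053800/(0.85 × 31.2 × 570) = 135.87 mm.
a = 135.87 > h_f = 95 mm: the block extends into the web. Split into flange-overhang and web parts.
C_f = 0.85 f'_c (b_f − b_w) h_f = 0.85 × 31.2 × (570 − 385) × 95 = 466089 N.
Remaining web compression depth: a_w = (T − C_f)/(0.85 f'_c b_w) = (2053800 − 466089)/(0.85 × 31.2 × 385) = 155.50 mm.
M_n = C_f(d − h_f/2) + (T − C_f)(d − a_w/2) = 466089 × (600 − 47.5) + 1587711 × (600 − 77.75) = 257.51 + 829.18 = 1086.69 × 10⁶ N·mm.
M_n = 1086.69 kN·m.

M_n ≈ 1090 kN·m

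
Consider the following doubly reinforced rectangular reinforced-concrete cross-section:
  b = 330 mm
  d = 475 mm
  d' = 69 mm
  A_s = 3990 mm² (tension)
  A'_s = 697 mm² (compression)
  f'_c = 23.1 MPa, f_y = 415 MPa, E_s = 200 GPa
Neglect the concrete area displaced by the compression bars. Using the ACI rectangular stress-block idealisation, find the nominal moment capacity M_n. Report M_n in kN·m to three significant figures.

Assume both tension and compression steel yield.
Net tension couple steel: A_s − A'_s = 3293 mm².
a = (A_s − A'_s) f_y / (0.85 f'_c b) = 1366595/(0.85 × 23.1 × 330) = 210.91 mm.
c = a/β₁ = 210.91/0.85 = 248.13 mm; ε'_s = 0.003(c − d')/c = 0.0022 ≥ f_y/E_s = 0.0021, so compression steel does yield.
M_n = (A_s − A'_s) f_y (d − a/2) + A'_s f_y (d − d') = [1366595 × (475 − 105.455) + 289255 × (475 − 69)] × 10⁻⁶ = 505.02 + 117.44 = 622.46 kN·m.

M_n ≈ 622 kN·m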